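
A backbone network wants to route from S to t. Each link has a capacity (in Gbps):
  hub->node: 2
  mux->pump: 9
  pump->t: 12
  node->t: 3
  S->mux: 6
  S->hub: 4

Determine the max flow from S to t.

Augment S->hub->node->t: bottleneck 2. Total 2.
Augment S->mux->pump->t: bottleneck 6. Total 8.
No augmenting path remains in the residual graph.

8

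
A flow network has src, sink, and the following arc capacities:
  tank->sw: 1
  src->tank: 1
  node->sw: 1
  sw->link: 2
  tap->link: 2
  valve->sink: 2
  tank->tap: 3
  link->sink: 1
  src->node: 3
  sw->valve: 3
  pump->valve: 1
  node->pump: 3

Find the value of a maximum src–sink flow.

Augment src->node->pump->valve->sink: bottleneck 1. Total 1.
Augment src->node->sw->valve->sink: bottleneck 1. Total 2.
Augment src->tank->sw->link->sink: bottleneck 1. Total 3.
No augmenting path remains in the residual graph.

3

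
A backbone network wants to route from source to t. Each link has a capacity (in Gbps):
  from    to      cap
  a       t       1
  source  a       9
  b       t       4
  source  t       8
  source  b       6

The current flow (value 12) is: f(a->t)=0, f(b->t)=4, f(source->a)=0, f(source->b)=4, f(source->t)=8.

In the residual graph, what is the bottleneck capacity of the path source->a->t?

Residual capacities along the path: source->a: 9, a->t: 1.
Minimum is 1.

1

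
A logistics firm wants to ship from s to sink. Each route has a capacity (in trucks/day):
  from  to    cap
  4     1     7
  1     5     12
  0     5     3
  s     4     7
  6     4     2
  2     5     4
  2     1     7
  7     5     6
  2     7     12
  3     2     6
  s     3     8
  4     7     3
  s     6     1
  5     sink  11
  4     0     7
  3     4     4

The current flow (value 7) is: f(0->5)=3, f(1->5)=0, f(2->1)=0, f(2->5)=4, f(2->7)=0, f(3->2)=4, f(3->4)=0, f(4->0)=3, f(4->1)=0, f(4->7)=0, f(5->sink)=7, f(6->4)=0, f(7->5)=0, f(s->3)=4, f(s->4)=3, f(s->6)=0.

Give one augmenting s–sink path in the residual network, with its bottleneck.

Residual along s->4->1->5->sink: s->4: 4, 4->1: 7, 1->5: 12, 5->sink: 4.
Bottleneck = min = 4.

s->4->1->5->sink, bottleneck 4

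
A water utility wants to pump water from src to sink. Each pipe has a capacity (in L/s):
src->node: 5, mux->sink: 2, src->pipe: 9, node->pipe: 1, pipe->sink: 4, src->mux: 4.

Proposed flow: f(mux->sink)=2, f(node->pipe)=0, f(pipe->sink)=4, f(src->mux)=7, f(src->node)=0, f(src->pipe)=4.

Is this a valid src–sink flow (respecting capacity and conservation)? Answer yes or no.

No

Capacity violated on src->mux: flow 7 > capacity 4.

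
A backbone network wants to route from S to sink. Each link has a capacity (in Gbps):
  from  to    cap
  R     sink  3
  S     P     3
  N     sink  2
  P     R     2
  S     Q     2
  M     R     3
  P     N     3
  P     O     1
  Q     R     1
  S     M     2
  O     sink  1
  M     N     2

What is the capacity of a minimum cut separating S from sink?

Max flow = 6 (via 5 augmenting paths).
In the residual at optimum, the set reachable from S is {Q, S}.
Cut edges: S->P (cap 3), S->M (cap 2), Q->R (cap 1). Sum = 6.

6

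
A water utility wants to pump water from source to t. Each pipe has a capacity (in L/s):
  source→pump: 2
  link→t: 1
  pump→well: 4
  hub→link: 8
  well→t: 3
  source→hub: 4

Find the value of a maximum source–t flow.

3

Augment source→hub→link→t: bottleneck 1. Total 1.
Augment source→pump→well→t: bottleneck 2. Total 3.
No augmenting path remains in the residual graph.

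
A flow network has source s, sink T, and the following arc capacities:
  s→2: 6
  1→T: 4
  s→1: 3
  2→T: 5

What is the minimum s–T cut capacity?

Max flow = 8 (via 2 augmenting paths).
In the residual at optimum, the set reachable from s is {2, s}.
Cut edges: s→1 (cap 3), 2→T (cap 5). Sum = 8.

8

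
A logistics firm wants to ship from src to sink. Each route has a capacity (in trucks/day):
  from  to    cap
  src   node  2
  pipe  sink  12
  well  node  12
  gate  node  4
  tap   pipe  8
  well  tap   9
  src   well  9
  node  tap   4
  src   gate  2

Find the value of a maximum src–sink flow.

8

Augment src→well→tap→pipe→sink: bottleneck 8. Total 8.
No augmenting path remains in the residual graph.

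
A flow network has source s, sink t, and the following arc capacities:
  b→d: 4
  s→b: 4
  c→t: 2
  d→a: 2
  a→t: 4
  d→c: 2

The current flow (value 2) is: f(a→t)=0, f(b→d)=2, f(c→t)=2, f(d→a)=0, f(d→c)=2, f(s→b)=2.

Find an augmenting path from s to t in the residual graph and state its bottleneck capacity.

Residual along s→b→d→a→t: s→b: 2, b→d: 2, d→a: 2, a→t: 4.
Bottleneck = min = 2.

s→b→d→a→t, bottleneck 2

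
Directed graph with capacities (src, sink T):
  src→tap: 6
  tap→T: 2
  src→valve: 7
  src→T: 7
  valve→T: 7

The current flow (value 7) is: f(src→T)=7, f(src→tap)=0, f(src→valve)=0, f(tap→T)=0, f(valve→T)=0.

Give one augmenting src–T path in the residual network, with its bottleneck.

src→tap→T, bottleneck 2

Residual along src→tap→T: src→tap: 6, tap→T: 2.
Bottleneck = min = 2.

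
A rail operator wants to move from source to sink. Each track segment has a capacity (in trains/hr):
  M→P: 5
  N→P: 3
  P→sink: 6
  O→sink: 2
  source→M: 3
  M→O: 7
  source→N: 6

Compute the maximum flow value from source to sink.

6

Augment source→M→O→sink: bottleneck 2. Total 2.
Augment source→M→P→sink: bottleneck 1. Total 3.
Augment source→N→P→sink: bottleneck 3. Total 6.
No augmenting path remains in the residual graph.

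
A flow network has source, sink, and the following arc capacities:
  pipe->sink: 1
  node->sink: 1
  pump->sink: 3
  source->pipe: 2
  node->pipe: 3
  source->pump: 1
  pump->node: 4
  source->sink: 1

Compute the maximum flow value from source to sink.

Augment source->sink: bottleneck 1. Total 1.
Augment source->pump->sink: bottleneck 1. Total 2.
Augment source->pipe->sink: bottleneck 1. Total 3.
No augmenting path remains in the residual graph.

3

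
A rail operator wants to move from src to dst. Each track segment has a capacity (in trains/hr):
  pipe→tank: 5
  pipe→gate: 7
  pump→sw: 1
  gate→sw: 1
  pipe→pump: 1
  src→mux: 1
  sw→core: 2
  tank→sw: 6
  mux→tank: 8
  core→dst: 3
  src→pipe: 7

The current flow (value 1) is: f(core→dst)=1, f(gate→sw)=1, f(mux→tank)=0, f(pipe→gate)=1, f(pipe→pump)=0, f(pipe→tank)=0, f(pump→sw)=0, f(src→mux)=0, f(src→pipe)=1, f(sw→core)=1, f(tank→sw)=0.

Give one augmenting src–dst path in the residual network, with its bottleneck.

Residual along src→pipe→tank→sw→core→dst: src→pipe: 6, pipe→tank: 5, tank→sw: 6, sw→core: 1, core→dst: 2.
Bottleneck = min = 1.

src→pipe→tank→sw→core→dst, bottleneck 1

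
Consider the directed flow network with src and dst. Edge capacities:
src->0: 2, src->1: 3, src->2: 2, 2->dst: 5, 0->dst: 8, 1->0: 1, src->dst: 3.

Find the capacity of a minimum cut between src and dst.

8

Max flow = 8 (via 4 augmenting paths).
In the residual at optimum, the set reachable from src is {1, src}.
Cut edges: src->2 (cap 2), src->0 (cap 2), src->dst (cap 3), 1->0 (cap 1). Sum = 8.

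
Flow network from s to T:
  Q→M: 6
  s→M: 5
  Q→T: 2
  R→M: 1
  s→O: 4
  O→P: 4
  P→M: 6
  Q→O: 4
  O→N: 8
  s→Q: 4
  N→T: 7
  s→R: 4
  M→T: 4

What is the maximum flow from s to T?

Augment s→Q→T: bottleneck 2. Total 2.
Augment s→M→T: bottleneck 4. Total 6.
Augment s→O→N→T: bottleneck 4. Total 10.
Augment s→Q→O→N→T: bottleneck 2. Total 12.
No augmenting path remains in the residual graph.

12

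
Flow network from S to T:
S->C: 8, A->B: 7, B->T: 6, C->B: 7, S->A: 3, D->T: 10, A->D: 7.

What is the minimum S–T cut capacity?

Max flow = 9 (via 2 augmenting paths).
In the residual at optimum, the set reachable from S is {B, C, S}.
Cut edges: S->A (cap 3), B->T (cap 6). Sum = 9.

9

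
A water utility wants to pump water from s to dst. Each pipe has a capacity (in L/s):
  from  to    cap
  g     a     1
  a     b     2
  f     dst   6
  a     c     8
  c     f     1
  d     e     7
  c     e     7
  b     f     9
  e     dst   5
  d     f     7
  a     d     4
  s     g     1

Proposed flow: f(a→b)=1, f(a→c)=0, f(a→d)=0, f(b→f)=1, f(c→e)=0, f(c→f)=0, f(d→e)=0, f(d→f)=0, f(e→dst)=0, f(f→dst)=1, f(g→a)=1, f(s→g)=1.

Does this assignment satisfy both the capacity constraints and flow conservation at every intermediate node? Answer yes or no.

Every edge has 0 ≤ f(e) ≤ cap(e).
At each intermediate node, inflow equals outflow.

Yes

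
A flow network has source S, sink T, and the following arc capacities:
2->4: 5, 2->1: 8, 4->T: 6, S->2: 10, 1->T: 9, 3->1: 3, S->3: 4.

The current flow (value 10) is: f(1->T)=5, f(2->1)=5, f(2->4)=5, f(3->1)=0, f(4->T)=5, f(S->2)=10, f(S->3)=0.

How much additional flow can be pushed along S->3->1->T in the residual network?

3

Residual capacities along the path: S->3: 4, 3->1: 3, 1->T: 4.
Minimum is 3.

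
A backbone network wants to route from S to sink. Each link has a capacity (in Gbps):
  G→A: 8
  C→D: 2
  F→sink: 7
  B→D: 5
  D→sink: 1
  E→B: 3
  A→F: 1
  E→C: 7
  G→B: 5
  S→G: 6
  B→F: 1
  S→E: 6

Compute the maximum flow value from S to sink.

3

Augment S→E→C→D→sink: bottleneck 1. Total 1.
Augment S→E→B→F→sink: bottleneck 1. Total 2.
Augment S→G→A→F→sink: bottleneck 1. Total 3.
No augmenting path remains in the residual graph.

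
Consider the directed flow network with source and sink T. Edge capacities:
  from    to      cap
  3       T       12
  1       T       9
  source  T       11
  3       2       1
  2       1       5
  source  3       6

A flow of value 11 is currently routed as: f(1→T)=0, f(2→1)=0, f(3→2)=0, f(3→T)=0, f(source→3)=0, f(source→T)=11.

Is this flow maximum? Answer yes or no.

No

Residual path source→3→T has bottleneck 6 > 0.
Pushing 6 along it raises the flow to 17, so the given flow is not maximum.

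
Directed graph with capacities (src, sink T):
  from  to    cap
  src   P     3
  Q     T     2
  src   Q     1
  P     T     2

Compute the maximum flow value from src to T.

Augment src->P->T: bottleneck 2. Total 2.
Augment src->Q->T: bottleneck 1. Total 3.
No augmenting path remains in the residual graph.

3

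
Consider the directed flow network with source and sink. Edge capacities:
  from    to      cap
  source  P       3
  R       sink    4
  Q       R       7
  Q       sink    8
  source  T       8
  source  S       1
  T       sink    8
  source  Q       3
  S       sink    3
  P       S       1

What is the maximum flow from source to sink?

Augment source→Q→sink: bottleneck 3. Total 3.
Augment source→S→sink: bottleneck 1. Total 4.
Augment source→T→sink: bottleneck 8. Total 12.
Augment source→P→S→sink: bottleneck 1. Total 13.
No augmenting path remains in the residual graph.

13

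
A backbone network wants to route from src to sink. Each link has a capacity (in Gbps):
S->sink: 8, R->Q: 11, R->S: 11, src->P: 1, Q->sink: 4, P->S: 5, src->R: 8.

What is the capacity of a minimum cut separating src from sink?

9

Max flow = 9 (via 3 augmenting paths).
In the residual at optimum, the set reachable from src is {src}.
Cut edges: src->R (cap 8), src->P (cap 1). Sum = 9.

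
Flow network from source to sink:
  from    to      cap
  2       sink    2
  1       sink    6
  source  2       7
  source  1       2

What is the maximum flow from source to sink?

4

Augment source->2->sink: bottleneck 2. Total 2.
Augment source->1->sink: bottleneck 2. Total 4.
No augmenting path remains in the residual graph.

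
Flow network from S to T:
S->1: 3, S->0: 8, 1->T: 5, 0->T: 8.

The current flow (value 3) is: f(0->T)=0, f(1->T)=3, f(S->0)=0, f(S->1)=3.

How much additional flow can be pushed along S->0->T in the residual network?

Residual capacities along the path: S->0: 8, 0->T: 8.
Minimum is 8.

8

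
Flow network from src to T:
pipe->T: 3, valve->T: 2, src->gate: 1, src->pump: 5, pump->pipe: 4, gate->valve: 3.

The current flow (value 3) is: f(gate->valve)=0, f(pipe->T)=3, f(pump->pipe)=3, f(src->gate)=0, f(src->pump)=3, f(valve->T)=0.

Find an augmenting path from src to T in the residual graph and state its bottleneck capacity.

Residual along src->gate->valve->T: src->gate: 1, gate->valve: 3, valve->T: 2.
Bottleneck = min = 1.

src->gate->valve->T, bottleneck 1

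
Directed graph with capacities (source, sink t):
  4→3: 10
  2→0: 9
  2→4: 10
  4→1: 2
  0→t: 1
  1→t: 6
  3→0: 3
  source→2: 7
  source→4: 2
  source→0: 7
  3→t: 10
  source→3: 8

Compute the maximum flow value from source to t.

13

Augment source→3→t: bottleneck 8. Total 8.
Augment source→0→t: bottleneck 1. Total 9.
Augment source→4→3→t: bottleneck 2. Total 11.
Augment source→2→4→1→t: bottleneck 2. Total 13.
No augmenting path remains in the residual graph.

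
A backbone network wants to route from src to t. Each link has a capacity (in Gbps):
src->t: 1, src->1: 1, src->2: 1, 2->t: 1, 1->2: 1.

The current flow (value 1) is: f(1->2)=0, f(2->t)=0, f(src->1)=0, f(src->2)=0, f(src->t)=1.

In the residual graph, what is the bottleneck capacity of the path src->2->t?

1

Residual capacities along the path: src->2: 1, 2->t: 1.
Minimum is 1.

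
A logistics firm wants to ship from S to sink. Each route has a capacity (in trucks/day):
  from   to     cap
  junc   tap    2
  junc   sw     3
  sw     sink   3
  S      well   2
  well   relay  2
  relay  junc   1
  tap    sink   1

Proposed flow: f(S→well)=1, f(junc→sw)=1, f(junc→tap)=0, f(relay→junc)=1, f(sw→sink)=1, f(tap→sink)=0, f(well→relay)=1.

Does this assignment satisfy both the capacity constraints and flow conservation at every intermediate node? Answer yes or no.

Yes

Every edge has 0 ≤ f(e) ≤ cap(e).
At each intermediate node, inflow equals outflow.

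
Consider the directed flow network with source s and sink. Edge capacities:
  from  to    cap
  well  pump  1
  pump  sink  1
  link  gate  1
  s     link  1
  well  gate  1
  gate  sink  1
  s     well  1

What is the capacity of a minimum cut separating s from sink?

2

Max flow = 2 (via 2 augmenting paths).
In the residual at optimum, the set reachable from s is {s}.
Cut edges: s→well (cap 1), s→link (cap 1). Sum = 2.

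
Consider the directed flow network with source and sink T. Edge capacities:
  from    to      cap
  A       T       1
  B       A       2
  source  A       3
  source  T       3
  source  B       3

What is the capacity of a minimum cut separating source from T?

Max flow = 4 (via 2 augmenting paths).
In the residual at optimum, the set reachable from source is {A, B, source}.
Cut edges: source->T (cap 3), A->T (cap 1). Sum = 4.

4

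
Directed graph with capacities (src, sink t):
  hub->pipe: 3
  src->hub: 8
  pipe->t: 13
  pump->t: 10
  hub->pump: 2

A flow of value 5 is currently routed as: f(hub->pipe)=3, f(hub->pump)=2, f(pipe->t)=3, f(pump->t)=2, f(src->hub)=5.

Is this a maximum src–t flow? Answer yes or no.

Residual reachable from src: {hub, src}; t is not reachable.
Saturated cut: hub->pipe, hub->pump with total capacity 5 = current flow value. Flow is maximum.

Yes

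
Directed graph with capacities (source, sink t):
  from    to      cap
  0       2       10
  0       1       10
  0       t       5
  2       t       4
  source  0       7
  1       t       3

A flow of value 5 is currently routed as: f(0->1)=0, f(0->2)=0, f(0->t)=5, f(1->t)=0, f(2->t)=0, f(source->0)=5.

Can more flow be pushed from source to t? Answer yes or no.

Yes

Residual path source->0->1->t has bottleneck 2 > 0.
Pushing 2 along it raises the flow to 7, so the given flow is not maximum.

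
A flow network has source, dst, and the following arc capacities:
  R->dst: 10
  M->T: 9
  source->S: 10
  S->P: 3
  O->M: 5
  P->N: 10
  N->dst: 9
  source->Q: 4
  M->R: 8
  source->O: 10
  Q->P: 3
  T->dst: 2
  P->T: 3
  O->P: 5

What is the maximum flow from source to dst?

Augment source->O->P->N->dst: bottleneck 5. Total 5.
Augment source->O->M->R->dst: bottleneck 5. Total 10.
Augment source->S->P->N->dst: bottleneck 3. Total 13.
Augment source->Q->P->N->dst: bottleneck 1. Total 14.
Augment source->Q->P->T->dst: bottleneck 2. Total 16.
No augmenting path remains in the residual graph.

16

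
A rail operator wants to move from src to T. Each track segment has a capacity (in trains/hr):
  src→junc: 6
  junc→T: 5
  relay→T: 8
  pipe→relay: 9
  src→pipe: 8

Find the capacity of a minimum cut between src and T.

Max flow = 13 (via 2 augmenting paths).
In the residual at optimum, the set reachable from src is {junc, src}.
Cut edges: src→pipe (cap 8), junc→T (cap 5). Sum = 13.

13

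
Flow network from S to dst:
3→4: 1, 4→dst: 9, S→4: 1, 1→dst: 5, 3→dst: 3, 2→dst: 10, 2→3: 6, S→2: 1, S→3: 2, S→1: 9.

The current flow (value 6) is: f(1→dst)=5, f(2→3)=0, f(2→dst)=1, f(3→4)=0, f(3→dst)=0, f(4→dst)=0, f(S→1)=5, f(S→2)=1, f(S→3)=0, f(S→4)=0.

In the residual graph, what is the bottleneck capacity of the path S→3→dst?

Residual capacities along the path: S→3: 2, 3→dst: 3.
Minimum is 2.

2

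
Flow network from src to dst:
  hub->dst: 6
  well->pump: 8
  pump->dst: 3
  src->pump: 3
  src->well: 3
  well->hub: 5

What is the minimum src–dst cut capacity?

6

Max flow = 6 (via 2 augmenting paths).
In the residual at optimum, the set reachable from src is {src}.
Cut edges: src->well (cap 3), src->pump (cap 3). Sum = 6.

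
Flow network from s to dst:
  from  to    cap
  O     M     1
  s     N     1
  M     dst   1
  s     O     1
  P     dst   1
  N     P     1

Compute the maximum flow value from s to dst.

2

Augment s->O->M->dst: bottleneck 1. Total 1.
Augment s->N->P->dst: bottleneck 1. Total 2.
No augmenting path remains in the residual graph.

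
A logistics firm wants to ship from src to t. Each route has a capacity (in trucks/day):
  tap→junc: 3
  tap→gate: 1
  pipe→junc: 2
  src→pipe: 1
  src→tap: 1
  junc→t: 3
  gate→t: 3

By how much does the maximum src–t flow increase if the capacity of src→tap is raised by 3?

2

Original max flow = 2.
After raising cap(src→tap), augmenting paths through that edge carry 2 more units.
New max flow = 4. Increase = 2.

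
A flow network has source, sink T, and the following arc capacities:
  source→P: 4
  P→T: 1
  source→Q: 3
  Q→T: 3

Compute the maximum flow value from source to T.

Augment source→Q→T: bottleneck 3. Total 3.
Augment source→P→T: bottleneck 1. Total 4.
No augmenting path remains in the residual graph.

4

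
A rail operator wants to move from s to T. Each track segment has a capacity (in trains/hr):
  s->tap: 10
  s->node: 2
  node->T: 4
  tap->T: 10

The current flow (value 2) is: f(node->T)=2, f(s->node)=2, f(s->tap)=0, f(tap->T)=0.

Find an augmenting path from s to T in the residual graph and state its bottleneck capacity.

Residual along s->tap->T: s->tap: 10, tap->T: 10.
Bottleneck = min = 10.

s->tap->T, bottleneck 10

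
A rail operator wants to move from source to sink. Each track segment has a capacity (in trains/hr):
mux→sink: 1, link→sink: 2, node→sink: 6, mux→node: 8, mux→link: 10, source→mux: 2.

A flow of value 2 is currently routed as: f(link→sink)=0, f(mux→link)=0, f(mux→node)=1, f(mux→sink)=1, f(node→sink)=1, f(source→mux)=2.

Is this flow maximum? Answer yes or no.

Residual reachable from source: {source}; sink is not reachable.
Saturated cut: source→mux with total capacity 2 = current flow value. Flow is maximum.

Yes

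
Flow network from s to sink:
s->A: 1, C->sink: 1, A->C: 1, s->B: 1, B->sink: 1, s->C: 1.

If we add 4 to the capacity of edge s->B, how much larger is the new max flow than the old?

0

Original max flow = 2.
Even with extra capacity on s->B, another cut of capacity 2 remains binding.
New max flow = 2. Increase = 0.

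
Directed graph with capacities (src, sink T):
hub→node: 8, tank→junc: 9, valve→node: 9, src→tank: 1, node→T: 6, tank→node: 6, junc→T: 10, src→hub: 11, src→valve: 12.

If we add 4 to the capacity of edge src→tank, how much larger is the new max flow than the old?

4

Original max flow = 7.
After raising cap(src→tank), augmenting paths through that edge carry 4 more units.
New max flow = 11. Increase = 4.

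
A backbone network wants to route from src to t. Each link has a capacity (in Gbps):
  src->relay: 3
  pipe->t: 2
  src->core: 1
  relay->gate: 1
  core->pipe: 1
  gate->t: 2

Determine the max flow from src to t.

2

Augment src->relay->gate->t: bottleneck 1. Total 1.
Augment src->core->pipe->t: bottleneck 1. Total 2.
No augmenting path remains in the residual graph.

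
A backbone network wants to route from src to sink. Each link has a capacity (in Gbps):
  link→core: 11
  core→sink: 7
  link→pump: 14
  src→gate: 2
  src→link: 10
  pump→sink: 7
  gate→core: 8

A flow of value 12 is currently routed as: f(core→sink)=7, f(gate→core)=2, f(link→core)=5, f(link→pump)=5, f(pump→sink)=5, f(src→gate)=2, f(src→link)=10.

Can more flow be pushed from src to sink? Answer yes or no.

No

Residual reachable from src: {src}; sink is not reachable.
Saturated cut: src→gate, src→link with total capacity 12 = current flow value. Flow is maximum.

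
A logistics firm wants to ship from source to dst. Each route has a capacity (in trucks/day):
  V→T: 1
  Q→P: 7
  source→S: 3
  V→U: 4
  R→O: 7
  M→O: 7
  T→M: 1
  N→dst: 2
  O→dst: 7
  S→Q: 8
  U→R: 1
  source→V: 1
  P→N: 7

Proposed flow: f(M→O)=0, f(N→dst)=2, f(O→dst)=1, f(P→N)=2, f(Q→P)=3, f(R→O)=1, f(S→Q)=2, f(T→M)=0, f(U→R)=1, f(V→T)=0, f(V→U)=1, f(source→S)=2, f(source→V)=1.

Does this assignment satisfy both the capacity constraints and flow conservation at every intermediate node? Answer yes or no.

Conservation fails at Q: inflow 2 ≠ outflow 3.

No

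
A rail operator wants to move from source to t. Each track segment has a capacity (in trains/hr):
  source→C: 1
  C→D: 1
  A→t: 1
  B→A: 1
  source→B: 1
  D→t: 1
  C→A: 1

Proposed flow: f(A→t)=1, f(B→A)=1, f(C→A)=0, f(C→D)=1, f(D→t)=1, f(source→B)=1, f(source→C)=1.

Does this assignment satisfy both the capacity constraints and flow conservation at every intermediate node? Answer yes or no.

Every edge has 0 ≤ f(e) ≤ cap(e).
At each intermediate node, inflow equals outflow.

Yes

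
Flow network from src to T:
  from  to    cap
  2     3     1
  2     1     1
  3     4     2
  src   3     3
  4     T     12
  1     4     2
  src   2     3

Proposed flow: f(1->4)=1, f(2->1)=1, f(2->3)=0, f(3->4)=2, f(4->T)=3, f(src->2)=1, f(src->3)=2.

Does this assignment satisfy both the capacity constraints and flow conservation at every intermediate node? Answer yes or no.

Every edge has 0 ≤ f(e) ≤ cap(e).
At each intermediate node, inflow equals outflow.

Yes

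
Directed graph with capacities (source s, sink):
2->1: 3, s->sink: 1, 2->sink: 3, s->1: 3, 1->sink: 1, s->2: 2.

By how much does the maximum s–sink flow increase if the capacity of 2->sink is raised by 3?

0

Original max flow = 4.
Edge 2->sink does not cross the min cut (source side {1, s}), so extra capacity there cannot help.
New max flow = 4. Increase = 0.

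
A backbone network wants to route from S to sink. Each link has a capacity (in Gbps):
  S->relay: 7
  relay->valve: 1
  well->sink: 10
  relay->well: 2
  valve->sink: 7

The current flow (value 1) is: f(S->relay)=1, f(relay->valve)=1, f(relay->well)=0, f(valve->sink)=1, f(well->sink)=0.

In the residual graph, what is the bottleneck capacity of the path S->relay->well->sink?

Residual capacities along the path: S->relay: 6, relay->well: 2, well->sink: 10.
Minimum is 2.

2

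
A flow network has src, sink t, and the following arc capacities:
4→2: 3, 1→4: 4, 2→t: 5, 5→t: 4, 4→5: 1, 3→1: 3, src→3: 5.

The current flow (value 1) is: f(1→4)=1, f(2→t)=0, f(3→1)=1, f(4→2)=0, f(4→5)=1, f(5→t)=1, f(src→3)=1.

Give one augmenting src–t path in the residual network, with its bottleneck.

src→3→1→4→2→t, bottleneck 2

Residual along src→3→1→4→2→t: src→3: 4, 3→1: 2, 1→4: 3, 4→2: 3, 2→t: 5.
Bottleneck = min = 2.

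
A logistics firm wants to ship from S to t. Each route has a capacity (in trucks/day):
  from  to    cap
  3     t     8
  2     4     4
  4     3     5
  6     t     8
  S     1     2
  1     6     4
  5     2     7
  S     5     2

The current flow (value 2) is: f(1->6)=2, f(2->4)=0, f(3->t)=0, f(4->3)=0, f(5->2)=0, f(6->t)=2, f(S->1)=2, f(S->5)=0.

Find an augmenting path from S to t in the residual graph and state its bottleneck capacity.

S->5->2->4->3->t, bottleneck 2

Residual along S->5->2->4->3->t: S->5: 2, 5->2: 7, 2->4: 4, 4->3: 5, 3->t: 8.
Bottleneck = min = 2.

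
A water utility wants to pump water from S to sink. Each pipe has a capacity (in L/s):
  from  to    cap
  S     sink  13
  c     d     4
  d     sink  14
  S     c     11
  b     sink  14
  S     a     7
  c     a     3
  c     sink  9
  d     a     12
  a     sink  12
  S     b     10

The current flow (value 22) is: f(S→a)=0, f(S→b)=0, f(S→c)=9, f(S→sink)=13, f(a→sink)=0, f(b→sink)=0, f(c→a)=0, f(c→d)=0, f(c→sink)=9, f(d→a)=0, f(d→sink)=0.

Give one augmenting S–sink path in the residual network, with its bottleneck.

Residual along S→b→sink: S→b: 10, b→sink: 14.
Bottleneck = min = 10.

S→b→sink, bottleneck 10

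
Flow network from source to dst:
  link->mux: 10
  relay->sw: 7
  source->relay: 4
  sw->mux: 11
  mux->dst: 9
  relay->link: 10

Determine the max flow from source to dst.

Augment source->relay->link->mux->dst: bottleneck 4. Total 4.
No augmenting path remains in the residual graph.

4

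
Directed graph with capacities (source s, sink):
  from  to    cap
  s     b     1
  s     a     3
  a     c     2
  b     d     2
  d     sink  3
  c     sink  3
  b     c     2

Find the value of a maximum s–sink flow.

3

Augment s→a→c→sink: bottleneck 2. Total 2.
Augment s→b→c→sink: bottleneck 1. Total 3.
No augmenting path remains in the residual graph.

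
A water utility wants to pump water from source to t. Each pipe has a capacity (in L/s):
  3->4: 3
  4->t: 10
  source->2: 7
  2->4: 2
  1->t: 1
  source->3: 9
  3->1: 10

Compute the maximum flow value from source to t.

Augment source->2->4->t: bottleneck 2. Total 2.
Augment source->3->4->t: bottleneck 3. Total 5.
Augment source->3->1->t: bottleneck 1. Total 6.
No augmenting path remains in the residual graph.

6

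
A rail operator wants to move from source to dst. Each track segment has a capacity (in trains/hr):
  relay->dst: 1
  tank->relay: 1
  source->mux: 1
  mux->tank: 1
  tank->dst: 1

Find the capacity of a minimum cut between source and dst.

Max flow = 1 (via 1 augmenting path).
In the residual at optimum, the set reachable from source is {source}.
Cut edges: source->mux (cap 1). Sum = 1.

1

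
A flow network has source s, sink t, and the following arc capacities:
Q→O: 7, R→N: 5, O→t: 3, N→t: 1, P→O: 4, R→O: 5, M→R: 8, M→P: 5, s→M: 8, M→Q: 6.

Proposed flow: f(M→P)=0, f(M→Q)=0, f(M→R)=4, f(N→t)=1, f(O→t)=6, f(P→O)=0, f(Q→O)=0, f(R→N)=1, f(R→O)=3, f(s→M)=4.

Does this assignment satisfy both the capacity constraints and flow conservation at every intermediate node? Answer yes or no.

No

Capacity violated on O→t: flow 6 > capacity 3.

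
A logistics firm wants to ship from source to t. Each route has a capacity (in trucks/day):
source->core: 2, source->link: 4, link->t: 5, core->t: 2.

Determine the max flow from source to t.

Augment source->link->t: bottleneck 4. Total 4.
Augment source->core->t: bottleneck 2. Total 6.
No augmenting path remains in the residual graph.

6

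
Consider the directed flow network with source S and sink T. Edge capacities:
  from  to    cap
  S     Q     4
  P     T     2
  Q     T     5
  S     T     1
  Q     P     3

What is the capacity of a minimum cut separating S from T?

5

Max flow = 5 (via 2 augmenting paths).
In the residual at optimum, the set reachable from S is {S}.
Cut edges: S→Q (cap 4), S→T (cap 1). Sum = 5.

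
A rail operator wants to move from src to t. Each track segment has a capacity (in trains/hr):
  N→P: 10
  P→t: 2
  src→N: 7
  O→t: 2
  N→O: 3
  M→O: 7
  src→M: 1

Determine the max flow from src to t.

4

Augment src→N→P→t: bottleneck 2. Total 2.
Augment src→N→O→t: bottleneck 2. Total 4.
No augmenting path remains in the residual graph.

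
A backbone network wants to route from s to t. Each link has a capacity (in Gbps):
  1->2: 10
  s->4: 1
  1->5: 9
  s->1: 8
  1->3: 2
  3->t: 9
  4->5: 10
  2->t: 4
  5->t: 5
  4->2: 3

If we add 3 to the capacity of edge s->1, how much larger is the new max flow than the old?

2

Original max flow = 9.
After raising cap(s->1), augmenting paths through that edge carry 2 more units.
New max flow = 11. Increase = 2.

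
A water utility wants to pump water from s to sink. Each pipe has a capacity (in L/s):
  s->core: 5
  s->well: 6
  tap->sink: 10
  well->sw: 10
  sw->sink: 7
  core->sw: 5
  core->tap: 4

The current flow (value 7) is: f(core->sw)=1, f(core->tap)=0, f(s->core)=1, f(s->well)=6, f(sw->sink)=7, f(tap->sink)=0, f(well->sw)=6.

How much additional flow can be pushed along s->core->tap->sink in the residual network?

Residual capacities along the path: s->core: 4, core->tap: 4, tap->sink: 10.
Minimum is 4.

4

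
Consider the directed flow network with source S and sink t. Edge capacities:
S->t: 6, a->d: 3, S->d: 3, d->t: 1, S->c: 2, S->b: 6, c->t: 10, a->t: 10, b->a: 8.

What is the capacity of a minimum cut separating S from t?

Max flow = 15 (via 4 augmenting paths).
In the residual at optimum, the set reachable from S is {S, d}.
Cut edges: S->b (cap 6), S->c (cap 2), S->t (cap 6), d->t (cap 1). Sum = 15.

15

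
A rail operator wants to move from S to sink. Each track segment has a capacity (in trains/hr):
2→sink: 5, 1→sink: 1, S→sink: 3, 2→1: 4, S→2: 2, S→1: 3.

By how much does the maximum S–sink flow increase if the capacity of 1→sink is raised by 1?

Original max flow = 6.
After raising cap(1→sink), augmenting paths through that edge carry 1 more unit.
New max flow = 7. Increase = 1.

1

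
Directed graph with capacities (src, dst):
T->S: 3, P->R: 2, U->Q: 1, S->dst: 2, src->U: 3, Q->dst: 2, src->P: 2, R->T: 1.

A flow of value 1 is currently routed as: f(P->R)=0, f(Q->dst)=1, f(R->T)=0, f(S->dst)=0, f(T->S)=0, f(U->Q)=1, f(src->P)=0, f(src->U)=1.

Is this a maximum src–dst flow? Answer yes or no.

Residual path src->P->R->T->S->dst has bottleneck 1 > 0.
Pushing 1 along it raises the flow to 2, so the given flow is not maximum.

No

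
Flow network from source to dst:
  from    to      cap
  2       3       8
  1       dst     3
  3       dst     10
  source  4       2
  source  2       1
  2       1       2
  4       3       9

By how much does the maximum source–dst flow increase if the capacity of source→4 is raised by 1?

1

Original max flow = 3.
After raising cap(source→4), augmenting paths through that edge carry 1 more unit.
New max flow = 4. Increase = 1.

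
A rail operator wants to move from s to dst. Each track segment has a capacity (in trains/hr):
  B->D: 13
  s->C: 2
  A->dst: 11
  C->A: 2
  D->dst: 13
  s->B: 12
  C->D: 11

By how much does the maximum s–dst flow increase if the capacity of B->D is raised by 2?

Original max flow = 14.
Edge B->D does not cross the min cut (source side {s}), so extra capacity there cannot help.
New max flow = 14. Increase = 0.

0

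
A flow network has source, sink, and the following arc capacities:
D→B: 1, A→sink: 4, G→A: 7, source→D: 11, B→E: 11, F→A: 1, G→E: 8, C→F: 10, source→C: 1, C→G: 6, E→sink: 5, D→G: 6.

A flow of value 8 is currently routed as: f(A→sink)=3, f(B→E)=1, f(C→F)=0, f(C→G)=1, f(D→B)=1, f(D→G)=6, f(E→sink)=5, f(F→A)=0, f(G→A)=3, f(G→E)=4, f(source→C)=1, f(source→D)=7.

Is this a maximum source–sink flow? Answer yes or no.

Yes

Residual reachable from source: {D, source}; sink is not reachable.
Saturated cut: source→C, D→B, D→G with total capacity 8 = current flow value. Flow is maximum.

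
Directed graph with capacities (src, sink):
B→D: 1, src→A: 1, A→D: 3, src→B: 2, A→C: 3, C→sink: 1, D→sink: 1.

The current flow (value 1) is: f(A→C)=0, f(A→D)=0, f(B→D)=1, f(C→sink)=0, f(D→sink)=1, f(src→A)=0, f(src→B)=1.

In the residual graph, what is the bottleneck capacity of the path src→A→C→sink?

1

Residual capacities along the path: src→A: 1, A→C: 3, C→sink: 1.
Minimum is 1.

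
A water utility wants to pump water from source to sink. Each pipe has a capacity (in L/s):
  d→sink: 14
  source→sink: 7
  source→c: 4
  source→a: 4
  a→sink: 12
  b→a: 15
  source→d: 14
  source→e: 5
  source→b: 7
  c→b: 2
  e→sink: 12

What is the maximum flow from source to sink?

Augment source→sink: bottleneck 7. Total 7.
Augment source→d→sink: bottleneck 14. Total 21.
Augment source→a→sink: bottleneck 4. Total 25.
Augment source→e→sink: bottleneck 5. Total 30.
Augment source→b→a→sink: bottleneck 7. Total 37.
Augment source→c→b→a→sink: bottleneck 1. Total 38.
No augmenting path remains in the residual graph.

38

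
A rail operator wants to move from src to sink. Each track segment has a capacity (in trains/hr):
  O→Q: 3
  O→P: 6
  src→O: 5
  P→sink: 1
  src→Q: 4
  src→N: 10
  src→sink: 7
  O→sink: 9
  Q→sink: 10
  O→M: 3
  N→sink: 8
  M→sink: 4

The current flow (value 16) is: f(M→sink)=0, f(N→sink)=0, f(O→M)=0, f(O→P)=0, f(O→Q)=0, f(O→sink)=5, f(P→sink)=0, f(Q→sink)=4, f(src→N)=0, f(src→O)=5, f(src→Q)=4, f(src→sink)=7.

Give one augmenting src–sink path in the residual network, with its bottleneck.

Residual along src→N→sink: src→N: 10, N→sink: 8.
Bottleneck = min = 8.

src→N→sink, bottleneck 8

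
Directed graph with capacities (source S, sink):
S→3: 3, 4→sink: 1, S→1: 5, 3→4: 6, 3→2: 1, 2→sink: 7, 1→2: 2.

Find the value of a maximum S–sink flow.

4

Augment S→3→4→sink: bottleneck 1. Total 1.
Augment S→3→2→sink: bottleneck 1. Total 2.
Augment S→1→2→sink: bottleneck 2. Total 4.
No augmenting path remains in the residual graph.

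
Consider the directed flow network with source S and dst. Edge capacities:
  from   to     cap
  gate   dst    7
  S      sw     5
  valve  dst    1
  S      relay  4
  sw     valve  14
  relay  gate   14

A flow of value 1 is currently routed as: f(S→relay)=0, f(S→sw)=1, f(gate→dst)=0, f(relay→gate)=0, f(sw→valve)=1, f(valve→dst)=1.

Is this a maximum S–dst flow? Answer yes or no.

No

Residual path S→relay→gate→dst has bottleneck 4 > 0.
Pushing 4 along it raises the flow to 5, so the given flow is not maximum.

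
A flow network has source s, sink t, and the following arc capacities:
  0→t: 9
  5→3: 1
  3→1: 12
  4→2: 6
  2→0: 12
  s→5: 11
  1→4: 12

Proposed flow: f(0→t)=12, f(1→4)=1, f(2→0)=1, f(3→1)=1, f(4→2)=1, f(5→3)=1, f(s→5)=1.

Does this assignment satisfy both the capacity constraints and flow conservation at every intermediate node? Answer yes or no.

Capacity violated on 0→t: flow 12 > capacity 9.

No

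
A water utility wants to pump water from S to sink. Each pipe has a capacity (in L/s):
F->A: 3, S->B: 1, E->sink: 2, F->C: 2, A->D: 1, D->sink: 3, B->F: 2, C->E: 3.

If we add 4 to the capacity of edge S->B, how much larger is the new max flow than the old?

Original max flow = 1.
After raising cap(S->B), augmenting paths through that edge carry 1 more unit.
New max flow = 2. Increase = 1.

1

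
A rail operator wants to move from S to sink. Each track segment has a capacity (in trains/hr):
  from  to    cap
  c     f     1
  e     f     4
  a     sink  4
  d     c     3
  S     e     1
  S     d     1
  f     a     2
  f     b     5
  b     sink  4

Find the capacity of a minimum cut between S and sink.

Max flow = 2 (via 2 augmenting paths).
In the residual at optimum, the set reachable from S is {S}.
Cut edges: S→d (cap 1), S→e (cap 1). Sum = 2.

2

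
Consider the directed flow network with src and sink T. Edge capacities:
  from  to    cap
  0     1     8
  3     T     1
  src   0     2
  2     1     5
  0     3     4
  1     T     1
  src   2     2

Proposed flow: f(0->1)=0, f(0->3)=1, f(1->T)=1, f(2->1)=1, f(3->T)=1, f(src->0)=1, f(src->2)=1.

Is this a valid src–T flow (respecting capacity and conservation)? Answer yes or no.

Every edge has 0 ≤ f(e) ≤ cap(e).
At each intermediate node, inflow equals outflow.

Yes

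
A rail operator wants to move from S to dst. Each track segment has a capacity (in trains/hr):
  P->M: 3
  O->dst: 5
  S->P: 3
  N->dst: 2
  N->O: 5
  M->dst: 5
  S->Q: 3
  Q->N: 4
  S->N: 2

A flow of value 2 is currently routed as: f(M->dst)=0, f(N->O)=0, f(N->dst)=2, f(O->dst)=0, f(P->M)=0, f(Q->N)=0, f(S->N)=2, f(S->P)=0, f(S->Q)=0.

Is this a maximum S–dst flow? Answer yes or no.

No

Residual path S->P->M->dst has bottleneck 3 > 0.
Pushing 3 along it raises the flow to 5, so the given flow is not maximum.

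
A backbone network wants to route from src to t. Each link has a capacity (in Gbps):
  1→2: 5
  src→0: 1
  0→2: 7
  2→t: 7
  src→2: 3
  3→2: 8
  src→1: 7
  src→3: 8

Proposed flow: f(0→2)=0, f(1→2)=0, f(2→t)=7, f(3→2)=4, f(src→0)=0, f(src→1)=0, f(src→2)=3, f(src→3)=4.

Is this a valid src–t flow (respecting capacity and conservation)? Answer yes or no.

Every edge has 0 ≤ f(e) ≤ cap(e).
At each intermediate node, inflow equals outflow.

Yes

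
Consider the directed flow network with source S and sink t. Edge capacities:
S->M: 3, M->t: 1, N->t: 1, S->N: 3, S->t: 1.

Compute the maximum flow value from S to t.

3

Augment S->t: bottleneck 1. Total 1.
Augment S->M->t: bottleneck 1. Total 2.
Augment S->N->t: bottleneck 1. Total 3.
No augmenting path remains in the residual graph.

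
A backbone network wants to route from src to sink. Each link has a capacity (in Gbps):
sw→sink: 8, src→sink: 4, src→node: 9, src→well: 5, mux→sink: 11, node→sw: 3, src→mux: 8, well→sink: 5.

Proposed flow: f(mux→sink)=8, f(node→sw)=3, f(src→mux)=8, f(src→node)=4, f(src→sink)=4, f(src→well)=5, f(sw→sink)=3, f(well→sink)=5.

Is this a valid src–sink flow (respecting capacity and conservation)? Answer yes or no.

No

Conservation fails at node: inflow 4 ≠ outflow 3.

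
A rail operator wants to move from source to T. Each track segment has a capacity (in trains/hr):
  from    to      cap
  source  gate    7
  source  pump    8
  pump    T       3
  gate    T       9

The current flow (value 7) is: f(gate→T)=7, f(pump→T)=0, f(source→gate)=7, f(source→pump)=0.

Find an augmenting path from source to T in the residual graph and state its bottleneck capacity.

Residual along source→pump→T: source→pump: 8, pump→T: 3.
Bottleneck = min = 3.

source→pump→T, bottleneck 3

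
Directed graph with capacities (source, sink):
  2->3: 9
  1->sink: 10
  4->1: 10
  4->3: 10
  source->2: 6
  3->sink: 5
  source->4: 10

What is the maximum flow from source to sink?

15

Augment source->2->3->sink: bottleneck 5. Total 5.
Augment source->4->1->sink: bottleneck 10. Total 15.
No augmenting path remains in the residual graph.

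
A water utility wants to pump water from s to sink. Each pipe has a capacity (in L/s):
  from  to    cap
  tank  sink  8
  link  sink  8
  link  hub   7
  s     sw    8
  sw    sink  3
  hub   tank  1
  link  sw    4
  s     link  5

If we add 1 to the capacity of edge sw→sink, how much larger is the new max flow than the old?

Original max flow = 8.
After raising cap(sw→sink), augmenting paths through that edge carry 1 more unit.
New max flow = 9. Increase = 1.

1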